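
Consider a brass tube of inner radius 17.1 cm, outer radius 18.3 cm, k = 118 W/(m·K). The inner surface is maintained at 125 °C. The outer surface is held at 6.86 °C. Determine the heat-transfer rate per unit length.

Q' = 1290 kW/m

Q' = 2πk·ΔT/ln(r₂/r₁) = 2π × 118 × 118.14 / ln(0.183/0.171) = 1.29×10^6 W/m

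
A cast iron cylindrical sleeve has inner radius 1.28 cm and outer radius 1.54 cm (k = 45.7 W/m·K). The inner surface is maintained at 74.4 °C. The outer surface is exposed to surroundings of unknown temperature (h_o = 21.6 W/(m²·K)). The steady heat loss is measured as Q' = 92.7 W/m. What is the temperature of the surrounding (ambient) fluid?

Series resistances:
  R'_cast iron = ln(0.0154/0.0128)/(2πk) = 0.1849/(2π·45.7) = 6.440×10^-4 m·K/W
  R'_conv,out = 1/(2πr h) = 1/(2π·0.0154·21.6) = 0.4785 m·K/W
ΣR = 0.4791 m·K/W
ΔT = Q'·ΣR = 92.7 × 0.4791 = 44.41 K
Heat flows outward, so T_out = T_in − ΔT = 74.4 − 44.41 = 30.0 °C

T_out = 30.0 °C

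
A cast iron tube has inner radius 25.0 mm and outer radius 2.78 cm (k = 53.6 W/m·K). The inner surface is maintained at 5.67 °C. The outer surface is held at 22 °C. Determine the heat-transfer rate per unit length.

Q' = 51.8 kW/m

Q' = 2πk·ΔT/ln(r₂/r₁) = 2π × 53.6 × 16.33 / ln(0.0278/0.0250) = 51800 W/m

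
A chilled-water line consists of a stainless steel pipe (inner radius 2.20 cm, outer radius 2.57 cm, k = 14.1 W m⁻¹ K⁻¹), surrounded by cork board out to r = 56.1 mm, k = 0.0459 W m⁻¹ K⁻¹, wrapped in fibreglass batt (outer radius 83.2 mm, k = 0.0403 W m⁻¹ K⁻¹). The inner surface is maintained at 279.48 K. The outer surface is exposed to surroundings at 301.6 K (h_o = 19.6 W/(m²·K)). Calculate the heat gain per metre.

Treat each layer as a resistance in series:
  R'_stainless steel = ln(0.0257/0.0220)/(2πk) = 0.1554/(2π·14.1) = 0.001755 m·K/W
  R'_cork board = ln(0.0561/0.0257)/(2πk) = 0.7806/(2π·0.0459) = 2.707 m·K/W
  R'_fibreglass batt = ln(0.0832/0.0561)/(2πk) = 0.3941/(2π·0.0403) = 1.556 m·K/W
  R'_conv,out = 1/(2πr h) = 1/(2π·0.0832·19.6) = 0.09760 m·K/W
ΣR = 0.001755 + 2.707 + 1.556 + 0.09760 = 4.362 m·K/W
Q' = ΔT/ΣR = (279.48 K − 301.6 K)/4.362 = -5.07 W/m
(Negative Q' ⇒ heat flows inward; heat gain = 5.07 W/m.)

Q' = 5.07 W/m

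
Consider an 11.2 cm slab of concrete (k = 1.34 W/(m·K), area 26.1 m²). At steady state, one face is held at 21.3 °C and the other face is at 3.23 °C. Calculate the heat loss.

Q = 5.64 kW

Q = kA·ΔT/L = 1.34 × 26.1 × |21.3 °C − 3.23 °C| / 0.112 = 5640 W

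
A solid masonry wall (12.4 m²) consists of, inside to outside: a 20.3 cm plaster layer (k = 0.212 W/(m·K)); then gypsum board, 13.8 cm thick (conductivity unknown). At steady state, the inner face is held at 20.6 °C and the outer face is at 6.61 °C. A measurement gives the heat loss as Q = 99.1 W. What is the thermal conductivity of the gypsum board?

ΣR = ΔT/Q = |20.6 − 6.61|/99.1 = 0.1412 K/W
Known resistances:
  R_plaster = L/(kA) = 0.203/(0.212·12.4) = 0.07722 K/W
R_gypsum board = ΣR − ΣR_known = 0.1412 − 0.07722 = 0.06398 K/W
L/(kA) = 0.06398 ⇒ k = 0.138/(0.06398·12.4) = 0.174 W/m·K

k = 0.174 W/m·K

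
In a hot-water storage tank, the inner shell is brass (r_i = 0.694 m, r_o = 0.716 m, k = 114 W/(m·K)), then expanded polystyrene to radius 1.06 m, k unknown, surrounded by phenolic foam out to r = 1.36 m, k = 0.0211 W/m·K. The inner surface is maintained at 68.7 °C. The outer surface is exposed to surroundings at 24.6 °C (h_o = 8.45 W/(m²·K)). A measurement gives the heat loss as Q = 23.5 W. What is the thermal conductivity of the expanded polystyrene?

k = 0.0332 W/m·K

ΣR = ΔT/Q = |68.7 − 24.6|/23.5 = 1.877 K/W
Known resistances:
  R_brass = (1/0.694 − 1/0.716)/(4πk) = 0.04427/(4π·114) = 3.091×10^-5 K/W
  R_phenolic foam = (1/1.06 − 1/1.36)/(4πk) = 0.2081/(4π·0.0211) = 0.7848 K/W
  R_conv,out = 1/(4πr²h) = 1/(4π·1.36²·8.45) = 0.005092 K/W
R_expanded polystyrene = ΣR − ΣR_known = 1.877 − 0.7899 = 1.087 K/W
(1/r₁−1/r₂)/(4πk) = 1.087 ⇒ k = 0.4533/(4π·1.087) = 0.0332 W/m·K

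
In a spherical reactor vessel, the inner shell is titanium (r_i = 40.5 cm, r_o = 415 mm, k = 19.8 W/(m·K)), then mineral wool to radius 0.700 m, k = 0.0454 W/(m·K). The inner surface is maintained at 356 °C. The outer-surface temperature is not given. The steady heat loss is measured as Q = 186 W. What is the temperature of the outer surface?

T_out = 36.1 °C

Series resistances:
  R_titanium = (1/0.405 − 1/0.415)/(4πk) = 0.05950/(4π·19.8) = 2.391×10^-4 K/W
  R_mineral wool = (1/0.415 − 1/0.700)/(4πk) = 0.9811/(4π·0.0454) = 1.720 K/W
ΣR = 1.720 K/W
ΔT = Q·ΣR = 186 × 1.720 = 319.9 K
Heat flows outward, so T_out = T_in − ΔT = 356 − 319.9 = 36.1 °C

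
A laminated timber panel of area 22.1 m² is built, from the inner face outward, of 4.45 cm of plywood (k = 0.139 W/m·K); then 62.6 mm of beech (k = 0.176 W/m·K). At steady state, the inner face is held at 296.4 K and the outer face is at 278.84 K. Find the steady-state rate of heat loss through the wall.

Q = 574 W

Treat each layer as a resistance in series:
  R_plywood = L/(kA) = 0.0445/(0.139·22.1) = 0.01449 K/W
  R_beech = L/(kA) = 0.0626/(0.176·22.1) = 0.01609 K/W
ΣR = 0.01449 + 0.01609 = 0.03058 K/W
Q = ΔT/ΣR = (296.4 K − 278.84 K)/0.03058 = 574 W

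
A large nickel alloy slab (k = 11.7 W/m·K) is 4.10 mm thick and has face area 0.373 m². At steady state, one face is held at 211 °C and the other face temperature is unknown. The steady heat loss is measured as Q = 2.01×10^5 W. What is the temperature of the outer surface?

T_out = 22.2 °C

Series resistances:
  R_nickel alloy = L/(kA) = 0.00410/(11.7·0.373) = 9.395×10^-4 K/W
ΣR = 9.395×10^-4 K/W
ΔT = Q·ΣR = 2.01×10^5 × 9.395×10^-4 = 188.8 K
Heat flows outward, so T_out = T_in − ΔT = 211 − 188.8 = 22.2 °C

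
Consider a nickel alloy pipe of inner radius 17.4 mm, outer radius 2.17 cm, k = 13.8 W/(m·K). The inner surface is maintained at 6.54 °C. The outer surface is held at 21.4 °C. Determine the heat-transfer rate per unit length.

Q' = 5.83 kW/m

Q' = 2πk·ΔT/ln(r₂/r₁) = 2π × 13.8 × 14.86 / ln(0.0217/0.0174) = 5830 W/m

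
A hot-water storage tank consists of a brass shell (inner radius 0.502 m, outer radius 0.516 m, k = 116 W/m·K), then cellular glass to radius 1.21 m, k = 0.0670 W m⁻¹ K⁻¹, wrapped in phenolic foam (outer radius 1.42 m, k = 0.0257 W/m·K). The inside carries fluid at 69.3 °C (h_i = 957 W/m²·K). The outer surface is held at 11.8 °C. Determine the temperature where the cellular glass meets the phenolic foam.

Series thermal resistances, inner to outer:
  R_conv,in = 1/(4πr²h) = 1/(4π·0.502²·957) = 3.300×10^-4 K/W
  R_brass = (1/0.502 − 1/0.516)/(4πk) = 0.05405/(4π·116) = 3.708×10^-5 K/W
  R_cellular glass = (1/0.516 − 1/1.21)/(4πk) = 1.112/(4π·0.0670) = 1.320 K/W
  R_phenolic foam = (1/1.21 − 1/1.42)/(4πk) = 0.1222/(4π·0.0257) = 0.3784 K/W
ΣR = 3.300×10^-4 + 3.708×10^-5 + 1.320 + 0.3784 = 1.699 K/W
Q = ΔT/ΣR = (69.3 °C − 11.8 °C)/1.699 = 33.84 W
From the inner boundary to the cellular glass/phenolic foam interface, ΣR_partial = 1.320 K/W.
T_interface = T_in − Q·ΣR_partial = 69.3 °C − (33.84)(1.320) = 24.6 °C

T = 24.6 °C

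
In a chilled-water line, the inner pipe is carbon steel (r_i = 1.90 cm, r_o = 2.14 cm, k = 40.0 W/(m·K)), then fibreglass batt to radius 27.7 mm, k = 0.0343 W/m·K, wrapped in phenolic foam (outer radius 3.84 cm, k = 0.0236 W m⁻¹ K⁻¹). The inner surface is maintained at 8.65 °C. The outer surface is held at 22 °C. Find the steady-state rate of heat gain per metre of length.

Treat each layer as a resistance in series:
  R'_carbon steel = ln(0.0214/0.0190)/(2πk) = 0.1190/(2π·40.0) = 4.733×10^-4 m·K/W
  R'_fibreglass batt = ln(0.0277/0.0214)/(2πk) = 0.2580/(2π·0.0343) = 1.197 m·K/W
  R'_phenolic foam = ln(0.0384/0.0277)/(2πk) = 0.3266/(2π·0.0236) = 2.203 m·K/W
ΣR = 4.733×10^-4 + 1.197 + 2.203 = 3.400 m·K/W
Q' = ΔT/ΣR = (8.65 °C − 22 °C)/3.400 = -3.93 W/m
(Negative Q' ⇒ heat flows inward; heat gain = 3.93 W/m.)

Q' = 3.93 W/m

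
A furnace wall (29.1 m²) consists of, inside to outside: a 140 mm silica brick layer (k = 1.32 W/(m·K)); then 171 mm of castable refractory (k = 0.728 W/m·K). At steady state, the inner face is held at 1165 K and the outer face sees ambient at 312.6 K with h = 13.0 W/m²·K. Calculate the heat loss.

Q = 59.4 kW

Treat each layer as a resistance in series:
  R_silica brick = L/(kA) = 0.140/(1.32·29.1) = 0.003645 K/W
  R_castable refractory = L/(kA) = 0.171/(0.728·29.1) = 0.008072 K/W
  R_conv,out = 1/(hA) = 1/(13.0·29.1) = 0.002643 K/W
ΣR = 0.003645 + 0.008072 + 0.002643 = 0.01436 K/W
Q = ΔT/ΣR = (1165 K − 312.6 K)/0.01436 = 59400 W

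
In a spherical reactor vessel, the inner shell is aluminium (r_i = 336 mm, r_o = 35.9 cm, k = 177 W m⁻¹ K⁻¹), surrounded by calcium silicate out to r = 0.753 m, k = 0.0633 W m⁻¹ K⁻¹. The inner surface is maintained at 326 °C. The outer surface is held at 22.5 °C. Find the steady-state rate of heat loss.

Resistance network (inner→outer):
  R_aluminium = (1/0.336 − 1/0.359)/(4πk) = 0.1907/(4π·177) = 8.573×10^-5 K/W
  R_calcium silicate = (1/0.359 − 1/0.753)/(4πk) = 1.457/(4π·0.0633) = 1.832 K/W
ΣR = 8.573×10^-5 + 1.832 = 1.832 K/W
Q = ΔT/ΣR = (326 °C − 22.5 °C)/1.832 = 166 W

Q = 166 W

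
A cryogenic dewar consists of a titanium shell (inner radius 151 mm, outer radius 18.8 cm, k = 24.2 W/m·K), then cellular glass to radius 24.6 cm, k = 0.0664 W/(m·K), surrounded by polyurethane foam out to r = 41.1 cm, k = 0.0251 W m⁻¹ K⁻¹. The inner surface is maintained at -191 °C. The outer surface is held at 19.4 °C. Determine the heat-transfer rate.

Q = 31.5 W

Treat each layer as a resistance in series:
  R_titanium = (1/0.151 − 1/0.188)/(4πk) = 1.303/(4π·24.2) = 0.004286 K/W
  R_cellular glass = (1/0.188 − 1/0.246)/(4πk) = 1.254/(4π·0.0664) = 1.503 K/W
  R_polyurethane foam = (1/0.246 − 1/0.411)/(4πk) = 1.632/(4π·0.0251) = 5.174 K/W
ΣR = 0.004286 + 1.503 + 5.174 = 6.681 K/W
Q = ΔT/ΣR = (-191 °C − 19.4 °C)/6.681 = -31.5 W
(Negative Q ⇒ heat flows inward; heat gain = 31.5 W.)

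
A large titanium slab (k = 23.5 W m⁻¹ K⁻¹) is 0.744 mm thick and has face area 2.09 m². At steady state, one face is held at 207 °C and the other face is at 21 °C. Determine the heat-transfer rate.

Q = kA·ΔT/L = 23.5 × 2.09 × |207 °C − 21 °C| / 7.44×10^-4 = 1.23×10^7 W

Q = 12300 kW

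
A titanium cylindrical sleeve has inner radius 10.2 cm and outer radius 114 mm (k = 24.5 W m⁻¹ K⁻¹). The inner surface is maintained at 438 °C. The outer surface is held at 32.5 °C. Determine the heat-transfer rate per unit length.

Q' = 2πk·ΔT/ln(r₂/r₁) = 2π × 24.5 × 405.5 / ln(0.114/0.102) = 5.61×10^5 W/m

Q' = 5.61×10^5 W/m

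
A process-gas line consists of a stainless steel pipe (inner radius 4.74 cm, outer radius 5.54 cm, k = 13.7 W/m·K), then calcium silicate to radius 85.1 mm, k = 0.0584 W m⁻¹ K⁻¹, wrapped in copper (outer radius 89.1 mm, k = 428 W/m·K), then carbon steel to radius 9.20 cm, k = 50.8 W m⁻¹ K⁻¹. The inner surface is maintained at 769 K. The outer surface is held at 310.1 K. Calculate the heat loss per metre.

Q' = 392 W/m

Resistance network (inner→outer):
  R'_stainless steel = ln(0.0554/0.0474)/(2πk) = 0.1560/(2π·13.7) = 0.001812 m·K/W
  R'_calcium silicate = ln(0.0851/0.0554)/(2πk) = 0.4292/(2π·0.0584) = 1.170 m·K/W
  R'_copper = ln(0.0891/0.0851)/(2πk) = 0.04593/(2π·428) = 1.708×10^-5 m·K/W
  R'_carbon steel = ln(0.0920/0.0891)/(2πk) = 0.03203/(2π·50.8) = 1.003×10^-4 m·K/W
ΣR = 0.001812 + 1.170 + 1.708×10^-5 + 1.003×10^-4 = 1.172 m·K/W
Q' = ΔT/ΣR = (769 K − 310.1 K)/1.172 = 392 W/m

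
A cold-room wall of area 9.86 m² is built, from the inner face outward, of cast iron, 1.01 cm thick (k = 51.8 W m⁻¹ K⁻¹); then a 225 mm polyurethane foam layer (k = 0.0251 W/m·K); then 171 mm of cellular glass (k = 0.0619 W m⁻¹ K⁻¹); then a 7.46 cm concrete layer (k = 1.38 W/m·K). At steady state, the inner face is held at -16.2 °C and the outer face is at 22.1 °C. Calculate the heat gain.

Q = 32.1 W

Series thermal resistances, inner to outer:
  R_cast iron = L/(kA) = 0.0101/(51.8·9.86) = 1.977×10^-5 K/W
  R_polyurethane foam = L/(kA) = 0.225/(0.0251·9.86) = 0.9091 K/W
  R_cellular glass = L/(kA) = 0.171/(0.0619·9.86) = 0.2802 K/W
  R_concrete = L/(kA) = 0.0746/(1.38·9.86) = 0.005483 K/W
ΣR = 1.977×10^-5 + 0.9091 + 0.2802 + 0.005483 = 1.195 K/W
Q = ΔT/ΣR = (-16.2 °C − 22.1 °C)/1.195 = -32.1 W
(Negative Q ⇒ heat flows inward; heat gain = 32.1 W.)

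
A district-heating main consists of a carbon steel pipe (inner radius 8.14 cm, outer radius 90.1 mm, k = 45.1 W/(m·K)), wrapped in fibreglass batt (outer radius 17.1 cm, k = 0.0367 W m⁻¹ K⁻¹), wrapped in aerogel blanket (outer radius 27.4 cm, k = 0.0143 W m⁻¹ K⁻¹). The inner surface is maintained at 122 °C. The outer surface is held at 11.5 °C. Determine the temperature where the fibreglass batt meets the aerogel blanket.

Series thermal resistances, inner to outer:
  R'_carbon steel = ln(0.0901/0.0814)/(2πk) = 0.1015/(2π·45.1) = 3.583×10^-4 m·K/W
  R'_fibreglass batt = ln(0.171/0.0901)/(2πk) = 0.6407/(2π·0.0367) = 2.779 m·K/W
  R'_aerogel blanket = ln(0.274/0.171)/(2πk) = 0.4715/(2π·0.0143) = 5.247 m·K/W
ΣR = 3.583×10^-4 + 2.779 + 5.247 = 8.026 m·K/W
Q' = ΔT/ΣR = (122 °C − 11.5 °C)/8.026 = 13.77 W/m
From the inner boundary to the fibreglass batt/aerogel blanket interface, ΣR_partial = 2.779 m·K/W.
T_interface = T_in − Q'·ΣR_partial = 122 °C − (13.77)(2.779) = 83.7 °C

T = 83.7 °C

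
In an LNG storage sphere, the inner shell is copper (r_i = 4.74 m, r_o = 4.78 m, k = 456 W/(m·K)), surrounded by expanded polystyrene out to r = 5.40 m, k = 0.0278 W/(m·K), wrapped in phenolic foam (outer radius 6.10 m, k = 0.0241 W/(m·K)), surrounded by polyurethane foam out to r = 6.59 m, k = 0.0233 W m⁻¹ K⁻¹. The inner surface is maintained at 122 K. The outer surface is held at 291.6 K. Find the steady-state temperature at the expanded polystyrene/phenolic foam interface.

T = 186.6 K

Resistance network (inner→outer):
  R_copper = (1/4.74 − 1/4.78)/(4πk) = 0.001765/(4π·456) = 3.081×10^-7 K/W
  R_expanded polystyrene = (1/4.78 − 1/5.40)/(4πk) = 0.02402/(4π·0.0278) = 0.06876 K/W
  R_phenolic foam = (1/5.40 − 1/6.10)/(4πk) = 0.02125/(4π·0.0241) = 0.07017 K/W
  R_polyurethane foam = (1/6.10 − 1/6.59)/(4πk) = 0.01219/(4π·0.0233) = 0.04163 K/W
ΣR = 3.081×10^-7 + 0.06876 + 0.07017 + 0.04163 = 0.1806 K/W
Q = ΔT/ΣR = (122 K − 291.6 K)/0.1806 = -939.1 W
From the inner boundary to the expanded polystyrene/phenolic foam interface, ΣR_partial = 0.06876 K/W.
T_interface = T_in − Q·ΣR_partial = 122 K − (-939.1)(0.06876) = 186.6 K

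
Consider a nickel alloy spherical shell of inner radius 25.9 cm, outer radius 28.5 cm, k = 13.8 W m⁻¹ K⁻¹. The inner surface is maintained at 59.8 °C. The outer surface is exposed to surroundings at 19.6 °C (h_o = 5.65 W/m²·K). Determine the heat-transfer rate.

Treat each layer as a resistance in series:
  R_nickel alloy = (1/0.259 − 1/0.285)/(4πk) = 0.3522/(4π·13.8) = 0.002031 K/W
  R_conv,out = 1/(4πr²h) = 1/(4π·0.285²·5.65) = 0.1734 K/W
ΣR = 0.002031 + 0.1734 = 0.1754 K/W
Q = ΔT/ΣR = (59.8 °C − 19.6 °C)/0.1754 = 229 W

Q = 229 W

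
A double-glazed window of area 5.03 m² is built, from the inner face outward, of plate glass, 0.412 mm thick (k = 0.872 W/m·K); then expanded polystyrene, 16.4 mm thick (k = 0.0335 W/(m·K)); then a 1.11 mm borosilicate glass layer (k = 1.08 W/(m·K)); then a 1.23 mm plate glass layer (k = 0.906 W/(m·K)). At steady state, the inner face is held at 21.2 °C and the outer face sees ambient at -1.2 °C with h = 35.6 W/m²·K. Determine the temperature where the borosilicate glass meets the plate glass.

T = 0.07 °C

Treat each layer as a resistance in series:
  R_plate glass = L/(kA) = 4.12×10^-4/(0.872·5.03) = 9.393×10^-5 K/W
  R_expanded polystyrene = L/(kA) = 0.0164/(0.0335·5.03) = 0.09733 K/W
  R_borosilicate glass = L/(kA) = 0.00111/(1.08·5.03) = 2.043×10^-4 K/W
  R_plate glass = L/(kA) = 0.00123/(0.906·5.03) = 2.699×10^-4 K/W
  R_conv,out = 1/(hA) = 1/(35.6·5.03) = 0.005584 K/W
ΣR = 9.393×10^-5 + 0.09733 + 2.043×10^-4 + 2.699×10^-4 + 0.005584 = 0.1035 K/W
Q = ΔT/ΣR = (21.2 °C − -1.2 °C)/0.1035 = 216.4 W
From the inner boundary to the borosilicate glass/plate glass interface, ΣR_partial = 0.09763 K/W.
T_interface = T_in − Q·ΣR_partial = 21.2 °C − (216.4)(0.09763) = 0.07 °C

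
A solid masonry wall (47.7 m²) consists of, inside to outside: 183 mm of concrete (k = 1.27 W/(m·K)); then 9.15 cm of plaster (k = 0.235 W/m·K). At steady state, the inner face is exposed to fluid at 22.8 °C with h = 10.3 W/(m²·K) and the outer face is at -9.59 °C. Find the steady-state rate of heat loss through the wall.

Q = 2.45 kW

Series thermal resistances, inner to outer:
  R_conv,in = 1/(hA) = 1/(10.3·47.7) = 0.002035 K/W
  R_concrete = L/(kA) = 0.183/(1.27·47.7) = 0.003021 K/W
  R_plaster = L/(kA) = 0.0915/(0.235·47.7) = 0.008163 K/W
ΣR = 0.002035 + 0.003021 + 0.008163 = 0.01322 K/W
Q = ΔT/ΣR = (22.8 °C − -9.59 °C)/0.01322 = 2450 W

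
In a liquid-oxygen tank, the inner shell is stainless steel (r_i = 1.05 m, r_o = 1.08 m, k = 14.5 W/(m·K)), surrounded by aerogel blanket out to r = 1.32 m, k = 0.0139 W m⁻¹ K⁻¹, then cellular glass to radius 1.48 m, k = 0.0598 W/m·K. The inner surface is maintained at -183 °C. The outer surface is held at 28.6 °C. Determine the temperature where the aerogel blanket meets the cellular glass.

T = 7.1 °C

Treat each layer as a resistance in series:
  R_stainless steel = (1/1.05 − 1/1.08)/(4πk) = 0.02646/(4π·14.5) = 1.452×10^-4 K/W
  R_aerogel blanket = (1/1.08 − 1/1.32)/(4πk) = 0.1684/(4π·0.0139) = 0.9638 K/W
  R_cellular glass = (1/1.32 − 1/1.48)/(4πk) = 0.08190/(4π·0.0598) = 0.1090 K/W
ΣR = 1.452×10^-4 + 0.9638 + 0.1090 = 1.073 K/W
Q = ΔT/ΣR = (-183 °C − 28.6 °C)/1.073 = -197.2 W
From the inner boundary to the aerogel blanket/cellular glass interface, ΣR_partial = 0.9639 K/W.
T_interface = T_in − Q·ΣR_partial = -183 °C − (-197.2)(0.9639) = 7.1 °C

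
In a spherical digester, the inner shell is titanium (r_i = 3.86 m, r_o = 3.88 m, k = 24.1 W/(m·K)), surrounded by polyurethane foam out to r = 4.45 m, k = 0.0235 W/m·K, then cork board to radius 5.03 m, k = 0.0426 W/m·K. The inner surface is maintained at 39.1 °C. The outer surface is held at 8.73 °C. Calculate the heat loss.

Q = 190 W

Treat each layer as a resistance in series:
  R_titanium = (1/3.86 − 1/3.88)/(4πk) = 0.001335/(4π·24.1) = 4.409×10^-6 K/W
  R_polyurethane foam = (1/3.88 − 1/4.45)/(4πk) = 0.03301/(4π·0.0235) = 0.1118 K/W
  R_cork board = (1/4.45 − 1/5.03)/(4πk) = 0.02591/(4π·0.0426) = 0.04840 K/W
ΣR = 4.409×10^-6 + 0.1118 + 0.04840 = 0.1602 K/W
Q = ΔT/ΣR = (39.1 °C − 8.73 °C)/0.1602 = 190 W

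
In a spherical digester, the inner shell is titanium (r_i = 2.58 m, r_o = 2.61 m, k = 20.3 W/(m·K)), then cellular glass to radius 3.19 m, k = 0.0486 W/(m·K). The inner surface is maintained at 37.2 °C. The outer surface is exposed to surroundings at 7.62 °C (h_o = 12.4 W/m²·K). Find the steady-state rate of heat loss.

Q = 258 W

Resistance network (inner→outer):
  R_titanium = (1/2.58 − 1/2.61)/(4πk) = 0.004455/(4π·20.3) = 1.746×10^-5 K/W
  R_cellular glass = (1/2.61 − 1/3.19)/(4πk) = 0.06966/(4π·0.0486) = 0.1141 K/W
  R_conv,out = 1/(4πr²h) = 1/(4π·3.19²·12.4) = 6.306×10^-4 K/W
ΣR = 1.746×10^-5 + 0.1141 + 6.306×10^-4 = 0.1147 K/W
Q = ΔT/ΣR = (37.2 °C − 7.62 °C)/0.1147 = 258 W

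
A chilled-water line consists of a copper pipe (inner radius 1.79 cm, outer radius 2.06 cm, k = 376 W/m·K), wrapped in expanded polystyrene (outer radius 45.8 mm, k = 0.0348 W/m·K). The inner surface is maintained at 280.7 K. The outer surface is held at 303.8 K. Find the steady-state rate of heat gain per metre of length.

Series thermal resistances, inner to outer:
  R'_copper = ln(0.0206/0.0179)/(2πk) = 0.1405/(2π·376) = 5.947×10^-5 m·K/W
  R'_expanded polystyrene = ln(0.0458/0.0206)/(2πk) = 0.7990/(2π·0.0348) = 3.654 m·K/W
ΣR = 5.947×10^-5 + 3.654 = 3.654 m·K/W
Q' = ΔT/ΣR = (280.7 K − 303.8 K)/3.654 = -6.32 W/m
(Negative Q' ⇒ heat flows inward; heat gain = 6.32 W/m.)

Q' = 6.32 W/m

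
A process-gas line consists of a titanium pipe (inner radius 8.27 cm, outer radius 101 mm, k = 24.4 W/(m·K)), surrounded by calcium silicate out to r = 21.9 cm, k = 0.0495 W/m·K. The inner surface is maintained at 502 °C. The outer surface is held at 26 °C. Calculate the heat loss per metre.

Q' = 191 W/m

Series thermal resistances, inner to outer:
  R'_titanium = ln(0.101/0.0827)/(2πk) = 0.1999/(2π·24.4) = 0.001304 m·K/W
  R'_calcium silicate = ln(0.219/0.101)/(2πk) = 0.7740/(2π·0.0495) = 2.488 m·K/W
ΣR = 0.001304 + 2.488 = 2.489 m·K/W
Q' = ΔT/ΣR = (502 °C − 26 °C)/2.489 = 191 W/m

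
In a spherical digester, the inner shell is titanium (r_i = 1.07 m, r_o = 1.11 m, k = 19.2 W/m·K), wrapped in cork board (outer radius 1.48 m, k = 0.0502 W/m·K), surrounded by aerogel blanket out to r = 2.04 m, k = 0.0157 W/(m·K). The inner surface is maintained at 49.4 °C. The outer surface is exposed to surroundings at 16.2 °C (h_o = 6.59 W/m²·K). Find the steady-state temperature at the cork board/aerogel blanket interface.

Resistance network (inner→outer):
  R_titanium = (1/1.07 − 1/1.11)/(4πk) = 0.03368/(4π·19.2) = 1.396×10^-4 K/W
  R_cork board = (1/1.11 − 1/1.48)/(4πk) = 0.2252/(4π·0.0502) = 0.3570 K/W
  R_aerogel blanket = (1/1.48 − 1/2.04)/(4πk) = 0.1855/(4π·0.0157) = 0.9401 K/W
  R_conv,out = 1/(4πr²h) = 1/(4π·2.04²·6.59) = 0.002902 K/W
ΣR = 1.396×10^-4 + 0.3570 + 0.9401 + 0.002902 = 1.300 K/W
Q = ΔT/ΣR = (49.4 °C − 16.2 °C)/1.300 = 25.54 W
From the inner boundary to the cork board/aerogel blanket interface, ΣR_partial = 0.3571 K/W.
T_interface = T_in − Q·ΣR_partial = 49.4 °C − (25.54)(0.3571) = 40.3 °C

T = 40.3 °C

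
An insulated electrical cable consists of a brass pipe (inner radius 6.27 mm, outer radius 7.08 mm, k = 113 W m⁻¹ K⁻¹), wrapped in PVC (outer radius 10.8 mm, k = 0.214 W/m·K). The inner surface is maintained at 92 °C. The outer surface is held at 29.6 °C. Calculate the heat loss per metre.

Resistance network (inner→outer):
  R'_brass = ln(0.00708/0.00627)/(2πk) = 0.1215/(2π·113) = 1.711×10^-4 m·K/W
  R'_PVC = ln(0.0108/0.00708)/(2πk) = 0.4223/(2π·0.214) = 0.3141 m·K/W
ΣR = 1.711×10^-4 + 0.3141 = 0.3143 m·K/W
Q' = ΔT/ΣR = (92 °C − 29.6 °C)/0.3143 = 199 W/m

Q' = 199 W/m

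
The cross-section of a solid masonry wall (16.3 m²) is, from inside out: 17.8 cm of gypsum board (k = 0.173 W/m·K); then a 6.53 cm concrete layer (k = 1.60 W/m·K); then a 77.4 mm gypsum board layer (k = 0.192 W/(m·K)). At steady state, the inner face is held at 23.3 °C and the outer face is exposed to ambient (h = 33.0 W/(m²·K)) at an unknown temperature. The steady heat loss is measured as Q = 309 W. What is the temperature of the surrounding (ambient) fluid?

Series resistances:
  R_gypsum board = L/(kA) = 0.178/(0.173·16.3) = 0.06312 K/W
  R_concrete = L/(kA) = 0.0653/(1.60·16.3) = 0.002504 K/W
  R_gypsum board = L/(kA) = 0.0774/(0.192·16.3) = 0.02473 K/W
  R_conv,out = 1/(hA) = 1/(33.0·16.3) = 0.001859 K/W
ΣR = 0.09222 K/W
ΔT = Q·ΣR = 309 × 0.09222 = 28.50 K
Heat flows outward, so T_out = T_in − ΔT = 23.3 − 28.50 = -5.20 °C

T_out = -5.20 °C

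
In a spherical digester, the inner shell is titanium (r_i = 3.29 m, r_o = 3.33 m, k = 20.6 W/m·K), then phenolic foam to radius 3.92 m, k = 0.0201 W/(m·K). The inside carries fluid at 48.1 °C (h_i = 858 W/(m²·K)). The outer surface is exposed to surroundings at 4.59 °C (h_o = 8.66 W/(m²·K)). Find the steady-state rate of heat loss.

Series thermal resistances, inner to outer:
  R_conv,in = 1/(4πr²h) = 1/(4π·3.29²·858) = 8.569×10^-6 K/W
  R_titanium = (1/3.29 − 1/3.33)/(4πk) = 0.003651/(4π·20.6) = 1.410×10^-5 K/W
  R_phenolic foam = (1/3.33 − 1/3.92)/(4πk) = 0.04520/(4π·0.0201) = 0.1789 K/W
  R_conv,out = 1/(4πr²h) = 1/(4π·3.92²·8.66) = 5.980×10^-4 K/W
ΣR = 8.569×10^-6 + 1.410×10^-5 + 0.1789 + 5.980×10^-4 = 0.1795 K/W
Q = ΔT/ΣR = (48.1 °C − 4.59 °C)/0.1795 = 242 W

Q = 242 W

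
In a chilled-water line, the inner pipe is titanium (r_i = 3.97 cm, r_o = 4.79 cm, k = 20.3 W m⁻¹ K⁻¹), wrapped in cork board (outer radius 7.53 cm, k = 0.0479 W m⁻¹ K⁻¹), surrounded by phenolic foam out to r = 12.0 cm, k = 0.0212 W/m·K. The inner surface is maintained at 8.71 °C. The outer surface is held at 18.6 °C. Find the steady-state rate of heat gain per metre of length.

Q' = 1.98 W/m

Resistance network (inner→outer):
  R'_titanium = ln(0.0479/0.0397)/(2πk) = 0.1878/(2π·20.3) = 0.001472 m·K/W
  R'_cork board = ln(0.0753/0.0479)/(2πk) = 0.4524/(2π·0.0479) = 1.503 m·K/W
  R'_phenolic foam = ln(0.120/0.0753)/(2πk) = 0.4660/(2π·0.0212) = 3.498 m·K/W
ΣR = 0.001472 + 1.503 + 3.498 = 5.002 m·K/W
Q' = ΔT/ΣR = (8.71 °C − 18.6 °C)/5.002 = -1.98 W/m
(Negative Q' ⇒ heat flows inward; heat gain = 1.98 W/m.)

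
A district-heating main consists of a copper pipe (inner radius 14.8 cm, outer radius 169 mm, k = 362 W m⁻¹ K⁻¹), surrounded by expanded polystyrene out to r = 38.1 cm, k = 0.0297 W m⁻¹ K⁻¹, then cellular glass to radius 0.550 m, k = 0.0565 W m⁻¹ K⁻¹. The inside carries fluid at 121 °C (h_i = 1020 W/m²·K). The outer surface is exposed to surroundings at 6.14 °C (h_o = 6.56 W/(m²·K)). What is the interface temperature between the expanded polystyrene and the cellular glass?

Treat each layer as a resistance in series:
  R'_conv,in = 1/(2πr h) = 1/(2π·0.148·1020) = 0.001054 m·K/W
  R'_copper = ln(0.169/0.148)/(2πk) = 0.1327/(2π·362) = 5.834×10^-5 m·K/W
  R'_expanded polystyrene = ln(0.381/0.169)/(2πk) = 0.8129/(2π·0.0297) = 4.356 m·K/W
  R'_cellular glass = ln(0.550/0.381)/(2πk) = 0.3671/(2π·0.0565) = 1.034 m·K/W
  R'_conv,out = 1/(2πr h) = 1/(2π·0.550·6.56) = 0.04411 m·K/W
ΣR = 0.001054 + 5.834×10^-5 + 4.356 + 1.034 + 0.04411 = 5.435 m·K/W
Q' = ΔT/ΣR = (121 °C − 6.14 °C)/5.435 = 21.13 W/m
From the inner boundary to the expanded polystyrene/cellular glass interface, ΣR_partial = 4.357 m·K/W.
T_interface = T_in − Q'·ΣR_partial = 121 °C − (21.13)(4.357) = 28.9 °C

T = 28.9 °C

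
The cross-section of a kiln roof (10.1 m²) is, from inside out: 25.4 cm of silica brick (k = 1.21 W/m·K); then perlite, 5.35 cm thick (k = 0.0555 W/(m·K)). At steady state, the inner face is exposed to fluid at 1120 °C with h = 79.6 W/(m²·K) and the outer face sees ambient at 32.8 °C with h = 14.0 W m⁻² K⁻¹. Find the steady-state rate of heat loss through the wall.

Q = 8.73 kW

Series thermal resistances, inner to outer:
  R_conv,in = 1/(hA) = 1/(79.6·10.1) = 0.001244 K/W
  R_silica brick = L/(kA) = 0.254/(1.21·10.1) = 0.02078 K/W
  R_perlite = L/(kA) = 0.0535/(0.0555·10.1) = 0.09544 K/W
  R_conv,out = 1/(hA) = 1/(14.0·10.1) = 0.007072 K/W
ΣR = 0.001244 + 0.02078 + 0.09544 + 0.007072 = 0.1245 K/W
Q = ΔT/ΣR = (1120 °C − 32.8 °C)/0.1245 = 8730 W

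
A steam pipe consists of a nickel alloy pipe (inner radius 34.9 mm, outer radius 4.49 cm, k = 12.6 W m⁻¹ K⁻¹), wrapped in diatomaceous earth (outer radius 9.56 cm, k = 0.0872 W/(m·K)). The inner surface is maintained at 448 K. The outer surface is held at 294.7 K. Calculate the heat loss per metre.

Q' = 111 W/m

Series thermal resistances, inner to outer:
  R'_nickel alloy = ln(0.0449/0.0349)/(2πk) = 0.2520/(2π·12.6) = 0.003182 m·K/W
  R'_diatomaceous earth = ln(0.0956/0.0449)/(2πk) = 0.7557/(2π·0.0872) = 1.379 m·K/W
ΣR = 0.003182 + 1.379 = 1.382 m·K/W
Q' = ΔT/ΣR = (448 K − 294.7 K)/1.382 = 111 W/m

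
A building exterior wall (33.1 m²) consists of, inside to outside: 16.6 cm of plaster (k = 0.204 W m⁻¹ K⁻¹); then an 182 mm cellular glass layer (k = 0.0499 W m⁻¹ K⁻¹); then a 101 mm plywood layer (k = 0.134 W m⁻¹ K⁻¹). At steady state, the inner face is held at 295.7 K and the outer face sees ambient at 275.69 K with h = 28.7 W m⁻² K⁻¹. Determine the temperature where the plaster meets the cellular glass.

T = 292.6 K

Series thermal resistances, inner to outer:
  R_plaster = L/(kA) = 0.166/(0.204·33.1) = 0.02458 K/W
  R_cellular glass = L/(kA) = 0.182/(0.0499·33.1) = 0.1102 K/W
  R_plywood = L/(kA) = 0.101/(0.134·33.1) = 0.02277 K/W
  R_conv,out = 1/(hA) = 1/(28.7·33.1) = 0.001053 K/W
ΣR = 0.02458 + 0.1102 + 0.02277 + 0.001053 = 0.1586 K/W
Q = ΔT/ΣR = (295.7 K − 275.69 K)/0.1586 = 126.2 W
From the inner boundary to the plaster/cellular glass interface, ΣR_partial = 0.02458 K/W.
T_interface = T_in − Q·ΣR_partial = 295.7 K − (126.2)(0.02458) = 292.6 K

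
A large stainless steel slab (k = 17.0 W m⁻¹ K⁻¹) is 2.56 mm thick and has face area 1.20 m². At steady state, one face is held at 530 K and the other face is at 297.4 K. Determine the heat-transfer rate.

Q = kA·ΔT/L = 17.0 × 1.20 × |530 K − 297.4 K| / 0.00256 = 1.85×10^6 W

Q = 1850 kW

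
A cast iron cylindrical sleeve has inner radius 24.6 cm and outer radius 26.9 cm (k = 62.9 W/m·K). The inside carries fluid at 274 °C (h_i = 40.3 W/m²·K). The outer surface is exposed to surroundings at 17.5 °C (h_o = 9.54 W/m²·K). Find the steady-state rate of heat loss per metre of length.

Treat each layer as a resistance in series:
  R'_conv,in = 1/(2πr h) = 1/(2π·0.246·40.3) = 0.01605 m·K/W
  R'_cast iron = ln(0.269/0.246)/(2πk) = 0.08938/(2π·62.9) = 2.262×10^-4 m·K/W
  R'_conv,out = 1/(2πr h) = 1/(2π·0.269·9.54) = 0.06202 m·K/W
ΣR = 0.01605 + 2.262×10^-4 + 0.06202 = 0.07830 m·K/W
Q' = ΔT/ΣR = (274 °C − 17.5 °C)/0.07830 = 3280 W/m

Q' = 3.28 kW/m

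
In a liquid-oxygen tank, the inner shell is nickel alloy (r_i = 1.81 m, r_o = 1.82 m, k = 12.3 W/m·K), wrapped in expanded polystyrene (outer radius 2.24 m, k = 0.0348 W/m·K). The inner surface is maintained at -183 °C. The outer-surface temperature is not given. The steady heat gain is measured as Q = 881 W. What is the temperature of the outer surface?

Series resistances:
  R_nickel alloy = (1/1.81 − 1/1.82)/(4πk) = 0.003036/(4π·12.3) = 1.964×10^-5 K/W
  R_expanded polystyrene = (1/1.82 − 1/2.24)/(4πk) = 0.1030/(4π·0.0348) = 0.2356 K/W
ΣR = 0.2356 K/W
ΔT = Q·ΣR = 881 × 0.2356 = 207.6 K
Heat flows inward, so T_out = T_in + ΔT = -183 + 207.6 = 24.6 °C

T_out = 24.6 °C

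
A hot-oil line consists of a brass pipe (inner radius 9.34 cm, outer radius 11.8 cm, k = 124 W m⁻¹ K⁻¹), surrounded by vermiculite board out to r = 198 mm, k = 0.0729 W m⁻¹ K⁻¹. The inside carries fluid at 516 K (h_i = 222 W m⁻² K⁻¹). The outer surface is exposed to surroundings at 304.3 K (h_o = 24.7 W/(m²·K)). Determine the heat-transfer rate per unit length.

Q' = 181 W/m

Treat each layer as a resistance in series:
  R'_conv,in = 1/(2πr h) = 1/(2π·0.0934·222) = 0.007676 m·K/W
  R'_brass = ln(0.118/0.0934)/(2πk) = 0.2338/(2π·124) = 3.001×10^-4 m·K/W
  R'_vermiculite board = ln(0.198/0.118)/(2πk) = 0.5176/(2π·0.0729) = 1.130 m·K/W
  R'_conv,out = 1/(2πr h) = 1/(2π·0.198·24.7) = 0.03254 m·K/W
ΣR = 0.007676 + 3.001×10^-4 + 1.130 + 0.03254 = 1.171 m·K/W
Q' = ΔT/ΣR = (516 K − 304.3 K)/1.171 = 181 W/m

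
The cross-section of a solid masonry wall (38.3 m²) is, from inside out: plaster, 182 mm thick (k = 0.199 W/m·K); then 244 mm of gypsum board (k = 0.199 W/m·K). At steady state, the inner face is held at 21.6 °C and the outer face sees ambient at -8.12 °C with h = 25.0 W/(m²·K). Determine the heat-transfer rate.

Q = 522 W

Treat each layer as a resistance in series:
  R_plaster = L/(kA) = 0.182/(0.199·38.3) = 0.02388 K/W
  R_gypsum board = L/(kA) = 0.244/(0.199·38.3) = 0.03201 K/W
  R_conv,out = 1/(hA) = 1/(25.0·38.3) = 0.001044 K/W
ΣR = 0.02388 + 0.03201 + 0.001044 = 0.05693 K/W
Q = ΔT/ΣR = (21.6 °C − -8.12 °C)/0.05693 = 522 W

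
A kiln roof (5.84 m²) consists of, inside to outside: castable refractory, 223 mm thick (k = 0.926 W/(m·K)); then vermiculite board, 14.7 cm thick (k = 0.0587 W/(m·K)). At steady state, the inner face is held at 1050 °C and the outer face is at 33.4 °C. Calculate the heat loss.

Treat each layer as a resistance in series:
  R_castable refractory = L/(kA) = 0.223/(0.926·5.84) = 0.04124 K/W
  R_vermiculite board = L/(kA) = 0.147/(0.0587·5.84) = 0.4288 K/W
ΣR = 0.04124 + 0.4288 = 0.4700 K/W
Q = ΔT/ΣR = (1050 °C − 33.4 °C)/0.4700 = 2160 W

Q = 2.16 kW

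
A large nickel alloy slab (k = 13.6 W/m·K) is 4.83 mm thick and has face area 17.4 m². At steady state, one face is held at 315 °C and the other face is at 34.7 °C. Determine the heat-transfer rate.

Q = kA·ΔT/L = 13.6 × 17.4 × |315 °C − 34.7 °C| / 0.00483 = 1.37×10^7 W

Q = 1.37×10^7 W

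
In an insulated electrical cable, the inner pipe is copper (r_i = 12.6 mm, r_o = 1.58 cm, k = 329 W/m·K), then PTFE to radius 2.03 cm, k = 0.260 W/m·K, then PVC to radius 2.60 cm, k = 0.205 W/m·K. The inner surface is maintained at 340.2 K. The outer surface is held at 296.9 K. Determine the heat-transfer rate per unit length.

Q' = 125 W/m

Treat each layer as a resistance in series:
  R'_copper = ln(0.0158/0.0126)/(2πk) = 0.2263/(2π·329) = 1.095×10^-4 m·K/W
  R'_PTFE = ln(0.0203/0.0158)/(2πk) = 0.2506/(2π·0.260) = 0.1534 m·K/W
  R'_PVC = ln(0.0260/0.0203)/(2πk) = 0.2475/(2π·0.205) = 0.1921 m·K/W
ΣR = 1.095×10^-4 + 0.1534 + 0.1921 = 0.3456 m·K/W
Q' = ΔT/ΣR = (340.2 K − 296.9 K)/0.3456 = 125 W/m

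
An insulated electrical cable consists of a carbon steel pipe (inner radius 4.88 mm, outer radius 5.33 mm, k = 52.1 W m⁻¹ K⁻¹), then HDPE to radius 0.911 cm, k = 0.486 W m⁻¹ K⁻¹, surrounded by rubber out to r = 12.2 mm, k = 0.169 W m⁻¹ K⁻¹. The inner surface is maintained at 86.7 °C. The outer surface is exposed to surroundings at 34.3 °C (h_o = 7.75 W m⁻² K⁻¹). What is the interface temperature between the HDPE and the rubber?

T = 82.4 °C

Resistance network (inner→outer):
  R'_carbon steel = ln(0.00533/0.00488)/(2πk) = 0.08821/(2π·52.1) = 2.695×10^-4 m·K/W
  R'_HDPE = ln(0.00911/0.00533)/(2πk) = 0.5360/(2π·0.486) = 0.1755 m·K/W
  R'_rubber = ln(0.0122/0.00911)/(2πk) = 0.2921/(2π·0.169) = 0.2750 m·K/W
  R'_conv,out = 1/(2πr h) = 1/(2π·0.0122·7.75) = 1.683 m·K/W
ΣR = 2.695×10^-4 + 0.1755 + 0.2750 + 1.683 = 2.134 m·K/W
Q' = ΔT/ΣR = (86.7 °C − 34.3 °C)/2.134 = 24.55 W/m
From the inner boundary to the HDPE/rubber interface, ΣR_partial = 0.1758 m·K/W.
T_interface = T_in − Q'·ΣR_partial = 86.7 °C − (24.55)(0.1758) = 82.4 °C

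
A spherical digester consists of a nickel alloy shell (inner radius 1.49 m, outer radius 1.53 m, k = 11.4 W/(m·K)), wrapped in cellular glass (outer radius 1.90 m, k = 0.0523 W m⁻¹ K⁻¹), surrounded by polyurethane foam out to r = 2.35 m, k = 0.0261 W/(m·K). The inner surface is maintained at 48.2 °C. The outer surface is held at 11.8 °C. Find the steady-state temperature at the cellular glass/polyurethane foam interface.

T = 34.1 °C

Treat each layer as a resistance in series:
  R_nickel alloy = (1/1.49 − 1/1.53)/(4πk) = 0.01755/(4π·11.4) = 1.225×10^-4 K/W
  R_cellular glass = (1/1.53 − 1/1.90)/(4πk) = 0.1273/(4π·0.0523) = 0.1937 K/W
  R_polyurethane foam = (1/1.90 − 1/2.35)/(4πk) = 0.1008/(4π·0.0261) = 0.3073 K/W
ΣR = 1.225×10^-4 + 0.1937 + 0.3073 = 0.5011 K/W
Q = ΔT/ΣR = (48.2 °C − 11.8 °C)/0.5011 = 72.64 W
From the inner boundary to the cellular glass/polyurethane foam interface, ΣR_partial = 0.1938 K/W.
T_interface = T_in − Q·ΣR_partial = 48.2 °C − (72.64)(0.1938) = 34.1 °C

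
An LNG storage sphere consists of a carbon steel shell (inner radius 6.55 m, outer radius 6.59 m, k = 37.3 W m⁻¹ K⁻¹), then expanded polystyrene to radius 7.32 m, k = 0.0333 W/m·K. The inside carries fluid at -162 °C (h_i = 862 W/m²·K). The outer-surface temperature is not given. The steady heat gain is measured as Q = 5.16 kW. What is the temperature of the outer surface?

T_out = 24.6 °C

Sum the resistances:
  R_conv,in = 1/(4πr²h) = 1/(4π·6.55²·862) = 2.152×10^-6 K/W
  R_carbon steel = (1/6.55 − 1/6.59)/(4πk) = 9.267×10^-4/(4π·37.3) = 1.977×10^-6 K/W
  R_expanded polystyrene = (1/6.59 − 1/7.32)/(4πk) = 0.01513/(4π·0.0333) = 0.03616 K/W
ΣR = 0.03617 K/W
ΔT = Q·ΣR = 5160 × 0.03617 = 186.6 K
Heat flows inward, so T_out = T_in + ΔT = -162 + 186.6 = 24.6 °C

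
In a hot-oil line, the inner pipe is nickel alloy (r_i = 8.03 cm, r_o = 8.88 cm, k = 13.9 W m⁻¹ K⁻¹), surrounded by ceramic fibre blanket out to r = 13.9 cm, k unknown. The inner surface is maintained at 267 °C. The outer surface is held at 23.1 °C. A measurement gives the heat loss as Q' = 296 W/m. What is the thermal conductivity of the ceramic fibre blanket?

ΣR = ΔT/Q' = |267 − 23.1|/296 = 0.8240 m·K/W
Known resistances:
  R'_nickel alloy = ln(0.0888/0.0803)/(2πk) = 0.1006/(2π·13.9) = 0.001152 m·K/W
R_ceramic fibre blanket = ΣR − ΣR_known = 0.8240 − 0.001152 = 0.8228 m·K/W
ln(r₂/r₁)/(2πk) = 0.8228 ⇒ k = 0.4481/(2π·0.8228) = 0.0867 W/m·K

k = 0.0867 W/m·K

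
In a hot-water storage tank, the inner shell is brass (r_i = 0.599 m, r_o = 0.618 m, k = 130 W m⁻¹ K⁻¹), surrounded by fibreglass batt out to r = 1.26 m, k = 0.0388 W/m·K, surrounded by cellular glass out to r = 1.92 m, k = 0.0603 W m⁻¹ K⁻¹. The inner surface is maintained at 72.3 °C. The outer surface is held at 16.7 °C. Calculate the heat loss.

Treat each layer as a resistance in series:
  R_brass = (1/0.599 − 1/0.618)/(4πk) = 0.05133/(4π·130) = 3.142×10^-5 K/W
  R_fibreglass batt = (1/0.618 − 1/1.26)/(4πk) = 0.8245/(4π·0.0388) = 1.691 K/W
  R_cellular glass = (1/1.26 − 1/1.92)/(4πk) = 0.2728/(4π·0.0603) = 0.3600 K/W
ΣR = 3.142×10^-5 + 1.691 + 0.3600 = 2.051 K/W
Q = ΔT/ΣR = (72.3 °C − 16.7 °C)/2.051 = 27.1 W

Q = 27.1 W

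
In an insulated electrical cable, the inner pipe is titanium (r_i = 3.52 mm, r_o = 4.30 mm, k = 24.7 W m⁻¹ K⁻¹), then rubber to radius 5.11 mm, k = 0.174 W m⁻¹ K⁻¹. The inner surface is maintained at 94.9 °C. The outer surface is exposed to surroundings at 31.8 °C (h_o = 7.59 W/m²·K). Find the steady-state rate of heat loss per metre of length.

Q' = 14.8 W/m

Resistance network (inner→outer):
  R'_titanium = ln(0.00430/0.00352)/(2πk) = 0.2002/(2π·24.7) = 0.001290 m·K/W
  R'_rubber = ln(0.00511/0.00430)/(2πk) = 0.1726/(2π·0.174) = 0.1579 m·K/W
  R'_conv,out = 1/(2πr h) = 1/(2π·0.00511·7.59) = 4.104 m·K/W
ΣR = 0.001290 + 0.1579 + 4.104 = 4.263 m·K/W
Q' = ΔT/ΣR = (94.9 °C − 31.8 °C)/4.263 = 14.8 W/m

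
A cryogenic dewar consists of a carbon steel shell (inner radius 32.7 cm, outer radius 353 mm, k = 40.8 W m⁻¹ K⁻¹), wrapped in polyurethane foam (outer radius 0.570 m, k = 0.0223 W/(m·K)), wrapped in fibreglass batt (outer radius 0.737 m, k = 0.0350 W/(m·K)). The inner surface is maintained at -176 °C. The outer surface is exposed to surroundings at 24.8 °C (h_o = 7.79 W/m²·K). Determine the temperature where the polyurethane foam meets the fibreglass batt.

T = -14.0 °C

Treat each layer as a resistance in series:
  R_carbon steel = (1/0.327 − 1/0.353)/(4πk) = 0.2252/(4π·40.8) = 4.393×10^-4 K/W
  R_polyurethane foam = (1/0.353 − 1/0.570)/(4πk) = 1.078/(4π·0.0223) = 3.849 K/W
  R_fibreglass batt = (1/0.570 − 1/0.737)/(4πk) = 0.3975/(4π·0.0350) = 0.9038 K/W
  R_conv,out = 1/(4πr²h) = 1/(4π·0.737²·7.79) = 0.01881 K/W
ΣR = 4.393×10^-4 + 3.849 + 0.9038 + 0.01881 = 4.772 K/W
Q = ΔT/ΣR = (-176 °C − 24.8 °C)/4.772 = -42.08 W
From the inner boundary to the polyurethane foam/fibreglass batt interface, ΣR_partial = 3.849 K/W.
T_interface = T_in − Q·ΣR_partial = -176 °C − (-42.08)(3.849) = -14.0 °C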